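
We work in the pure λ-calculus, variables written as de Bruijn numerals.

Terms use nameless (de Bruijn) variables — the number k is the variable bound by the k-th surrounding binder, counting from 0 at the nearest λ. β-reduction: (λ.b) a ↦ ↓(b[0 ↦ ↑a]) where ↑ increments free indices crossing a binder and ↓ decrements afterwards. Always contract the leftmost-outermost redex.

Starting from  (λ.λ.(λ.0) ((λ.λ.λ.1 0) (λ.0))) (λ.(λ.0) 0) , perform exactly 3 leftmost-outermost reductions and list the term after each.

Answer: after 3 steps: λ.λ.λ.1 0

Reduction:
  start: (λ.λ.(λ.0) ((λ.λ.λ.1 0) (λ.0))) (λ.(λ.0) 0)
  step 1: λ.(λ.0) ((λ.λ.λ.1 0) (λ.0))
  step 2: λ.(λ.λ.λ.1 0) (λ.0)
  step 3: λ.λ.λ.1 0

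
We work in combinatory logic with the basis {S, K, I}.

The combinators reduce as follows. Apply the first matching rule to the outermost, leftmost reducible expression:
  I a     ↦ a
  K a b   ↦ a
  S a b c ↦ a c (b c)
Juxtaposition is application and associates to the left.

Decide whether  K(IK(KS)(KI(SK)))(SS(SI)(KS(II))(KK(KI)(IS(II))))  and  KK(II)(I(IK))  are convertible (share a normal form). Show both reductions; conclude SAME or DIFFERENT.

Term A:
  start: K(IK(KS)(KI(SK)))(SS(SI)(KS(II))(KK(KI)(IS(II))))
  →1  IK(KS)(KI(SK))
  →2  K(KS)(KI(SK))
  →3  KS

Term B:
  start: KK(II)(I(IK))
  →1  K(I(IK))
  →2  K(IK)
  →3  KK

Answer: DIFFERENT — A ⇓ KS, B ⇓ KK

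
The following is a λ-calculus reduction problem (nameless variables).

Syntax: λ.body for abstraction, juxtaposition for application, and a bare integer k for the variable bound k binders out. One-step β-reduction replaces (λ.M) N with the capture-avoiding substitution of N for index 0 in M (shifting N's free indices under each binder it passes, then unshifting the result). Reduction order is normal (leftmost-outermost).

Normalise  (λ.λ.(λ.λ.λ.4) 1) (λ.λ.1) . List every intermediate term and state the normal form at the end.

  start: (λ.λ.(λ.λ.λ.4) 1) (λ.λ.1)
  →1  λ.(λ.λ.λ.λ.λ.1) (λ.λ.1)
  →2  λ.λ.λ.λ.λ.1

Answer: normal form = λ.λ.λ.λ.λ.1  (in 2 steps)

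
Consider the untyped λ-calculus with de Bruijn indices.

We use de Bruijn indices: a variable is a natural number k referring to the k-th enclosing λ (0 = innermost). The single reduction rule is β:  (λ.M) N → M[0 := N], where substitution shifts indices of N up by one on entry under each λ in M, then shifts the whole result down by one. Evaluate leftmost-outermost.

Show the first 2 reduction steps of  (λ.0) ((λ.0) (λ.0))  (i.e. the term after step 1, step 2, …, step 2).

  start: (λ.0) ((λ.0) (λ.0))
  [1] (λ.0) (λ.0)
  [2] λ.0

Answer: after 2 steps: λ.0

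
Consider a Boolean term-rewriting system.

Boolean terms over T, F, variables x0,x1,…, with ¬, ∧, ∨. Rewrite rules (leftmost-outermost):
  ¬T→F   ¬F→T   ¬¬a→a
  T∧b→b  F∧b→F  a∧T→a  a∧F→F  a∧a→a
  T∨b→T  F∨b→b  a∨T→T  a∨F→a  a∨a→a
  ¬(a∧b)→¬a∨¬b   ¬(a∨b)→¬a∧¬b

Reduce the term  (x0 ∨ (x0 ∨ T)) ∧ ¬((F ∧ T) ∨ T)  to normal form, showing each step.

  start: (x0 ∨ (x0 ∨ T)) ∧ ¬((F ∧ T) ∨ T)
  [1] (x0 ∨ T) ∧ ¬((F ∧ T) ∨ T)
  [2] T ∧ ¬((F ∧ T) ∨ T)
  [3] ¬((F ∧ T) ∨ T)
  [4] ¬(F ∧ T) ∧ ¬T
  [5] (¬F ∨ ¬T) ∧ ¬T
  [6] (T ∨ ¬T) ∧ ¬T
  [7] T ∧ ¬T
  [8] ¬T
  [9] F

Answer: normal form = F  (in 9 steps)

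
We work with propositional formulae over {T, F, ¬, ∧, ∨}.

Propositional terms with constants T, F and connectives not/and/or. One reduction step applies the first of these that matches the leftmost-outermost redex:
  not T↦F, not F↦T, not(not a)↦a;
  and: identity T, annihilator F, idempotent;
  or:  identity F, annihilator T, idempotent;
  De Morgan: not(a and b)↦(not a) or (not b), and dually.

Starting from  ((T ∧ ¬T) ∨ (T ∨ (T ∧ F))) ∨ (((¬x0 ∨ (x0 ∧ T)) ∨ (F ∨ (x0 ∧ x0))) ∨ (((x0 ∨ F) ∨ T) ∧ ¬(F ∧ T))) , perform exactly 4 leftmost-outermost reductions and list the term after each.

  start: ((T ∧ ¬T) ∨ (T ∨ (T ∧ F))) ∨ (((¬x0 ∨ (x0 ∧ T)) ∨ (F ∨ (x0 ∧ x0))) ∨ (((x0 ∨ F) ∨ T) ∧ ¬(F ∧ T)))
  →1  (¬T ∨ (T ∨ (T ∧ F))) ∨ (((¬x0 ∨ (x0 ∧ T)) ∨ (F ∨ (x0 ∧ x0))) ∨ (((x0 ∨ F) ∨ T) ∧ ¬(F ∧ T)))
  →2  (F ∨ (T ∨ (T ∧ F))) ∨ (((¬x0 ∨ (x0 ∧ T)) ∨ (F ∨ (x0 ∧ x0))) ∨ (((x0 ∨ F) ∨ T) ∧ ¬(F ∧ T)))
  →3  (T ∨ (T ∧ F)) ∨ (((¬x0 ∨ (x0 ∧ T)) ∨ (F ∨ (x0 ∧ x0))) ∨ (((x0 ∨ F) ∨ T) ∧ ¬(F ∧ T)))
  →4  T ∨ (((¬x0 ∨ (x0 ∧ T)) ∨ (F ∨ (x0 ∧ x0))) ∨ (((x0 ∨ F) ∨ T) ∧ ¬(F ∧ T)))

Answer: after 4 steps: T ∨ (((¬x0 ∨ (x0 ∧ T)) ∨ (F ∨ (x0 ∧ x0))) ∨ (((x0 ∨ F) ∨ T) ∧ ¬(F ∧ T)))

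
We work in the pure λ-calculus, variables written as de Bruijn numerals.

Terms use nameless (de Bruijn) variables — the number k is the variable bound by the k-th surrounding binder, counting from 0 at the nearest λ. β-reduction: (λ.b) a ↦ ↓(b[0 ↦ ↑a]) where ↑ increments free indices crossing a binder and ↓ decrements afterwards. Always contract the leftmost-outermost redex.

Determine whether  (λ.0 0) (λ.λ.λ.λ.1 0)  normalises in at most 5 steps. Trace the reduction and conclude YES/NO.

  start: (λ.0 0) (λ.λ.λ.λ.1 0)
  [1] (λ.λ.λ.λ.1 0) (λ.λ.λ.λ.1 0)
  [2] λ.λ.λ.1 0

Answer: YES — reaches normal form λ.λ.λ.1 0 in 2 ≤ 5 steps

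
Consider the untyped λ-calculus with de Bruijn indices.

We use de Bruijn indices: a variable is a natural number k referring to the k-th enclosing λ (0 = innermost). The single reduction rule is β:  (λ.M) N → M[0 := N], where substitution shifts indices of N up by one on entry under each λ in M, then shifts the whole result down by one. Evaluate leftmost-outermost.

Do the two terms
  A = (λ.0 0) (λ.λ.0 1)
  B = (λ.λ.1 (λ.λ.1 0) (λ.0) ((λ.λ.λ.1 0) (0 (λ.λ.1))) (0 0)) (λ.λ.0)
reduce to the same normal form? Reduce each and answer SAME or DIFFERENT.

Term A:
  start: (λ.0 0) (λ.λ.0 1)
  [1] (λ.λ.0 1) (λ.λ.0 1)
  [2] λ.0 (λ.λ.0 1)

Term B:
  start: (λ.λ.1 (λ.λ.1 0) (λ.0) ((λ.λ.λ.1 0) (0 (λ.λ.1))) (0 0)) (λ.λ.0)
  [1] λ.(λ.λ.0) (λ.λ.1 0) (λ.0) ((λ.λ.λ.1 0) (0 (λ.λ.1))) (0 0)
  [2] λ.(λ.0) (λ.0) ((λ.λ.λ.1 0) (0 (λ.λ.1))) (0 0)
  [3] λ.(λ.0) ((λ.λ.λ.1 0) (0 (λ.λ.1))) (0 0)
  [4] λ.(λ.λ.λ.1 0) (0 (λ.λ.1)) (0 0)
  [5] λ.(λ.λ.1 0) (0 0)
  [6] λ.λ.1 1 0

Answer: DIFFERENT — A ⇓ λ.0 (λ.λ.0 1), B ⇓ λ.λ.1 1 0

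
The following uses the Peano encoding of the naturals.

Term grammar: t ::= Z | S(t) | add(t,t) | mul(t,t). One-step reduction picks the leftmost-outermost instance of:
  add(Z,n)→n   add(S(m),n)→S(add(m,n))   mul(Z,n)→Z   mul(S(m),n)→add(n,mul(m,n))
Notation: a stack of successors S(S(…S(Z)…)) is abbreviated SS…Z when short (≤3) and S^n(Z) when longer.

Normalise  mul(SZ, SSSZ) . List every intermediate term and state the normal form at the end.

  start: mul(SZ, SSSZ)
  →1  add(SSSZ, mul(Z, SSSZ))
  →2  S(add(SSZ, mul(Z, SSSZ)))
  →3  S(S(add(SZ, mul(Z, SSSZ))))
  →4  S(S(S(add(Z, mul(Z, SSSZ)))))
  →5  S(S(S(mul(Z, SSSZ))))
  →6  SSSZ

Answer: normal form = SSSZ  (in 6 steps)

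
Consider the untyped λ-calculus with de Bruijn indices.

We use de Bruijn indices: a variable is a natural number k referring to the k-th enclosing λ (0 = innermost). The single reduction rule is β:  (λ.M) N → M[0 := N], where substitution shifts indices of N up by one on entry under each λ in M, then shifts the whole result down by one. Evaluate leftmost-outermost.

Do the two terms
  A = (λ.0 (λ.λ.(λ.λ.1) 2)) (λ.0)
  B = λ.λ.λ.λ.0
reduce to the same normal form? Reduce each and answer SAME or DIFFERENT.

Term A:
  start: (λ.0 (λ.λ.(λ.λ.1) 2)) (λ.0)
  step 1: (λ.0) (λ.λ.(λ.λ.1) (λ.0))
  step 2: λ.λ.(λ.λ.1) (λ.0)
  step 3: λ.λ.λ.λ.0

Term B:
  start: λ.λ.λ.λ.0

Answer: SAME — A ⇓ λ.λ.λ.λ.0, B ⇓ λ.λ.λ.λ.0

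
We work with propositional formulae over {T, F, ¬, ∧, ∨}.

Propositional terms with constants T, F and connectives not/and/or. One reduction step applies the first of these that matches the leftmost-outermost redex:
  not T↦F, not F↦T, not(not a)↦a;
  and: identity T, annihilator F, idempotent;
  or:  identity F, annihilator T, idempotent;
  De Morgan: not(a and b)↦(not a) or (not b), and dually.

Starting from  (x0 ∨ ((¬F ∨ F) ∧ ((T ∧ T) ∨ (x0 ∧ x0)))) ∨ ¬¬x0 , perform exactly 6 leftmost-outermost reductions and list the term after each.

Answer: after 6 steps: T ∨ ¬¬x0

Reduction:
  start: (x0 ∨ ((¬F ∨ F) ∧ ((T ∧ T) ∨ (x0 ∧ x0)))) ∨ ¬¬x0
  [1] (x0 ∨ (¬F ∧ ((T ∧ T) ∨ (x0 ∧ x0)))) ∨ ¬¬x0
  [2] (x0 ∨ (T ∧ ((T ∧ T) ∨ (x0 ∧ x0)))) ∨ ¬¬x0
  [3] (x0 ∨ ((T ∧ T) ∨ (x0 ∧ x0))) ∨ ¬¬x0
  [4] (x0 ∨ (T ∨ (x0 ∧ x0))) ∨ ¬¬x0
  [5] (x0 ∨ T) ∨ ¬¬x0
  [6] T ∨ ¬¬x0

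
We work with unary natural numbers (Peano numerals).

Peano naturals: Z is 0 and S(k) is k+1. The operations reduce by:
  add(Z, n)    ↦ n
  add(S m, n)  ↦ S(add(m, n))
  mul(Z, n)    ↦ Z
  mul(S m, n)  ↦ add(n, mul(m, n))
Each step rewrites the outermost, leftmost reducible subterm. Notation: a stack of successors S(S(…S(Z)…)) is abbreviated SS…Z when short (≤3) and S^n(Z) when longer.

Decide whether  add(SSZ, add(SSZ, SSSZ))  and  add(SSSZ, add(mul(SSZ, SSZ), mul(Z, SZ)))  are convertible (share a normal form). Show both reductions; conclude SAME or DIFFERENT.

Term A:
  start: add(SSZ, add(SSZ, SSSZ))
  →1  S(add(SZ, add(SSZ, SSSZ)))
  →2  S(S(add(Z, add(SSZ, SSSZ))))
  →3  S(S(add(SSZ, SSSZ)))
  →4  S(S(S(add(SZ, SSSZ))))
  →5  S(S(S(S(add(Z, SSSZ)))))
  →6  S^7(Z)

Term B:
  start: add(SSSZ, add(mul(SSZ, SSZ), mul(Z, SZ)))
  →1  S(add(SSZ, add(mul(SSZ, SSZ), mul(Z, SZ))))
  →2  S(S(add(SZ, add(mul(SSZ, SSZ), mul(Z, SZ)))))
  →3  S(S(S(add(Z, add(mul(SSZ, SSZ), mul(Z, SZ))))))
  →4  S(S(S(add(mul(SSZ, SSZ), mul(Z, SZ)))))
  →5  S(S(S(add(add(SSZ, mul(SZ, SSZ)), mul(Z, SZ)))))
  →6  S(S(S(add(S(add(SZ, mul(SZ, SSZ))), mul(Z, SZ)))))
  →7  S(S(S(S(add(add(SZ, mul(SZ, SSZ)), mul(Z, SZ))))))
  →8  S(S(S(S(add(S(add(Z, mul(SZ, SSZ))), mul(Z, SZ))))))
  →9  S(S(S(S(S(add(add(Z, mul(SZ, SSZ)), mul(Z, SZ)))))))
  →10  S(S(S(S(S(add(mul(SZ, SSZ), mul(Z, SZ)))))))
  →11  S(S(S(S(S(add(add(SSZ, mul(Z, SSZ)), mul(Z, SZ)))))))
  →12  S(S(S(S(S(add(S(add(SZ, mul(Z, SSZ))), mul(Z, SZ)))))))
  →13  S(S(S(S(S(S(add(add(SZ, mul(Z, SSZ)), mul(Z, SZ))))))))
  →14  S(S(S(S(S(S(add(S(add(Z, mul(Z, SSZ))), mul(Z, SZ))))))))
  →15  S(S(S(S(S(S(S(add(add(Z, mul(Z, SSZ)), mul(Z, SZ)))))))))
  →16  S(S(S(S(S(S(S(add(mul(Z, SSZ), mul(Z, SZ)))))))))
  →17  S(S(S(S(S(S(S(add(Z, mul(Z, SZ)))))))))
  →18  S(S(S(S(S(S(S(mul(Z, SZ))))))))
  →19  S^7(Z)

Answer: SAME — A ⇓ S^7(Z), B ⇓ S^7(Z)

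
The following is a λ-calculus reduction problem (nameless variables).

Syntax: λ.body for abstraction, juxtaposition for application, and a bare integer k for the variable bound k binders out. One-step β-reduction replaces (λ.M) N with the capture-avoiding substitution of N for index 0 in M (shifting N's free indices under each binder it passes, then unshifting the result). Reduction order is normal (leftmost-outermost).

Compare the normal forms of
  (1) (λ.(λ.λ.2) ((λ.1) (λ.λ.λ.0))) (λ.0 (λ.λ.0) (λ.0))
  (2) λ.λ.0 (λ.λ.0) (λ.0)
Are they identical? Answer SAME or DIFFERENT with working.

Answer: SAME — A ⇓ λ.λ.0 (λ.λ.0) (λ.0), B ⇓ λ.λ.0 (λ.λ.0) (λ.0)

Working:
Term A:
  start: (λ.(λ.λ.2) ((λ.1) (λ.λ.λ.0))) (λ.0 (λ.λ.0) (λ.0))
  [1] (λ.λ.λ.0 (λ.λ.0) (λ.0)) ((λ.λ.0 (λ.λ.0) (λ.0)) (λ.λ.λ.0))
  [2] λ.λ.0 (λ.λ.0) (λ.0)

Term B:
  start: λ.λ.0 (λ.λ.0) (λ.0)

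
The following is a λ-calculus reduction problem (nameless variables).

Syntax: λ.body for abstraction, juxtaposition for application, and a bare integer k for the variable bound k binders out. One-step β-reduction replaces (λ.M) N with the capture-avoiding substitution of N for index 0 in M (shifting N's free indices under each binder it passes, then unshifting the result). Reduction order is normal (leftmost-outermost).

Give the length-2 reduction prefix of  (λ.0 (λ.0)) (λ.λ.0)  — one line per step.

Answer: after 2 steps: λ.0

Reduction:
  start: (λ.0 (λ.0)) (λ.λ.0)
  [1] (λ.λ.0) (λ.0)
  [2] λ.0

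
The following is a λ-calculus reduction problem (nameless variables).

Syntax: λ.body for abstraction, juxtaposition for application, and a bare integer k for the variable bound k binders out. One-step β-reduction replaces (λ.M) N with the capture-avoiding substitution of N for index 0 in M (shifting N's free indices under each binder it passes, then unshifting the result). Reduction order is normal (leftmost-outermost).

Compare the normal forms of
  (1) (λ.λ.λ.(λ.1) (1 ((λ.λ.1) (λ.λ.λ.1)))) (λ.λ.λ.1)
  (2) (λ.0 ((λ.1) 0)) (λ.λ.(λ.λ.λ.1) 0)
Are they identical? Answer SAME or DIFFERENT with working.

Term A:
  start: (λ.λ.λ.(λ.1) (1 ((λ.λ.1) (λ.λ.λ.1)))) (λ.λ.λ.1)
  →1  λ.λ.(λ.1) (1 ((λ.λ.1) (λ.λ.λ.1)))
  →2  λ.λ.0

Term B:
  start: (λ.0 ((λ.1) 0)) (λ.λ.(λ.λ.λ.1) 0)
  →1  (λ.λ.(λ.λ.λ.1) 0) ((λ.λ.λ.(λ.λ.λ.1) 0) (λ.λ.(λ.λ.λ.1) 0))
  →2  λ.(λ.λ.λ.1) 0
  →3  λ.λ.λ.1

Answer: DIFFERENT — A ⇓ λ.λ.0, B ⇓ λ.λ.λ.1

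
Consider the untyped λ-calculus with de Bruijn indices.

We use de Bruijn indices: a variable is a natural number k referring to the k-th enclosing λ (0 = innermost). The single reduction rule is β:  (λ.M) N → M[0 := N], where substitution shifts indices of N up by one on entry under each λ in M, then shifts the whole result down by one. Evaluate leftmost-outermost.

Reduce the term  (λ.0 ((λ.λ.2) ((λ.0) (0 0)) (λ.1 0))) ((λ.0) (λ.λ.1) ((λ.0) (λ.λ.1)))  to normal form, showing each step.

Answer: normal form = λ.λ.1  (in 5 steps)

Reduction:
  start: (λ.0 ((λ.λ.2) ((λ.0) (0 0)) (λ.1 0))) ((λ.0) (λ.λ.1) ((λ.0) (λ.λ.1)))
  →1  (λ.0) (λ.λ.1) ((λ.0) (λ.λ.1)) ((λ.λ.(λ.0) (λ.λ.1) ((λ.0) (λ.λ.1))) ((λ.0) ((λ.0) (λ.λ.1) ((λ.0) (λ.λ.1)) ((λ.0) (λ.λ.1) ((λ.0) (λ.λ.1))))) (λ.(λ.0) (λ.λ.1) ((λ.0) (λ.λ.1)) 0))
  →2  (λ.λ.1) ((λ.0) (λ.λ.1)) ((λ.λ.(λ.0) (λ.λ.1) ((λ.0) (λ.λ.1))) ((λ.0) ((λ.0) (λ.λ.1) ((λ.0) (λ.λ.1)) ((λ.0) (λ.λ.1) ((λ.0) (λ.λ.1))))) (λ.(λ.0) (λ.λ.1) ((λ.0) (λ.λ.1)) 0))
  →3  (λ.(λ.0) (λ.λ.1)) ((λ.λ.(λ.0) (λ.λ.1) ((λ.0) (λ.λ.1))) ((λ.0) ((λ.0) (λ.λ.1) ((λ.0) (λ.λ.1)) ((λ.0) (λ.λ.1) ((λ.0) (λ.λ.1))))) (λ.(λ.0) (λ.λ.1) ((λ.0) (λ.λ.1)) 0))
  →4  (λ.0) (λ.λ.1)
  →5  λ.λ.1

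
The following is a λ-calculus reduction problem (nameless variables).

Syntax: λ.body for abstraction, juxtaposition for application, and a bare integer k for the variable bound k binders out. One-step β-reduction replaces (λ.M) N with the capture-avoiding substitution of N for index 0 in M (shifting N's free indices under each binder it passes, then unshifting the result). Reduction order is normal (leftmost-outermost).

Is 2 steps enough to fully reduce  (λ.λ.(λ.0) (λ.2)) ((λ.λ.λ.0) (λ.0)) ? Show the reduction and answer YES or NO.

  start: (λ.λ.(λ.0) (λ.2)) ((λ.λ.λ.0) (λ.0))
  →1  λ.(λ.0) (λ.(λ.λ.λ.0) (λ.0))
  →2  λ.λ.(λ.λ.λ.0) (λ.0)

Answer: NO — after 2 steps the term is λ.λ.(λ.λ.λ.0) (λ.0), not yet normal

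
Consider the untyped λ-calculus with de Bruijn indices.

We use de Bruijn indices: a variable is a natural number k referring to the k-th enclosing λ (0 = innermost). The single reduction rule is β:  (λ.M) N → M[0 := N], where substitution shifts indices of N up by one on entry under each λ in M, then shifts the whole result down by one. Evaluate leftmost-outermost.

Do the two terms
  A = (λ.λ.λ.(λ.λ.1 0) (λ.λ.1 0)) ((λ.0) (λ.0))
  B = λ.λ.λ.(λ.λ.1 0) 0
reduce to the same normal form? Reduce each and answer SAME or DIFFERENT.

Term A:
  start: (λ.λ.λ.(λ.λ.1 0) (λ.λ.1 0)) ((λ.0) (λ.0))
  step 1: λ.λ.(λ.λ.1 0) (λ.λ.1 0)
  step 2: λ.λ.λ.(λ.λ.1 0) 0
  step 3: λ.λ.λ.λ.1 0

Term B:
  start: λ.λ.λ.(λ.λ.1 0) 0
  step 1: λ.λ.λ.λ.1 0

Answer: SAME — A ⇓ λ.λ.λ.λ.1 0, B ⇓ λ.λ.λ.λ.1 0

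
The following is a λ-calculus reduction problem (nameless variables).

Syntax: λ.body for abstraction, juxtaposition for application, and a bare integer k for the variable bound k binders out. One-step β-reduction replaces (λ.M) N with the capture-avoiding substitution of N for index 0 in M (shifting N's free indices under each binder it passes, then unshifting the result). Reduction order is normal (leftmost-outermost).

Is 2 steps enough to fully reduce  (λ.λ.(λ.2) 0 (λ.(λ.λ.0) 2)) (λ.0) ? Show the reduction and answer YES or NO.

Answer: NO — after 2 steps the term is λ.(λ.0) (λ.(λ.λ.0) (λ.0)), not yet normal

Reduction:
  start: (λ.λ.(λ.2) 0 (λ.(λ.λ.0) 2)) (λ.0)
  [1] λ.(λ.λ.0) 0 (λ.(λ.λ.0) (λ.0))
  [2] λ.(λ.0) (λ.(λ.λ.0) (λ.0))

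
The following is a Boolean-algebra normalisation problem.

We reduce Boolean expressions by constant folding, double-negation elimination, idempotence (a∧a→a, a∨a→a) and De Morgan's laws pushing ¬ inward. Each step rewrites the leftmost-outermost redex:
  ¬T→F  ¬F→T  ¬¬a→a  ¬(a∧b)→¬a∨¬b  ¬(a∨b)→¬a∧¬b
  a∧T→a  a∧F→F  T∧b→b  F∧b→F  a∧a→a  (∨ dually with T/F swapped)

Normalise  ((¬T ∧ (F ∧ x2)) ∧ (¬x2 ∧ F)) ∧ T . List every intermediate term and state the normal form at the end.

  start: ((¬T ∧ (F ∧ x2)) ∧ (¬x2 ∧ F)) ∧ T
  [1] (¬T ∧ (F ∧ x2)) ∧ (¬x2 ∧ F)
  [2] (F ∧ (F ∧ x2)) ∧ (¬x2 ∧ F)
  [3] F ∧ (¬x2 ∧ F)
  [4] F

Answer: normal form = F  (in 4 steps)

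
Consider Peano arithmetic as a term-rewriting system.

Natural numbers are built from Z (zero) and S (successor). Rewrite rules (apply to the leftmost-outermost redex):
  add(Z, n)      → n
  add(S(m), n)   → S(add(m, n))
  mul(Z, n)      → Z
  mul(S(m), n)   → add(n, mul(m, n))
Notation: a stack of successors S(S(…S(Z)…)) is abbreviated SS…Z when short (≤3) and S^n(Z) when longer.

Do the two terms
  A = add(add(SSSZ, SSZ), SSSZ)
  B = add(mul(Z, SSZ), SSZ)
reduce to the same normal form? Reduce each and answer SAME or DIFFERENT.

Answer: DIFFERENT — A ⇓ S^8(Z), B ⇓ SSZ

Reduction:
Term A:
  start: add(add(SSSZ, SSZ), SSSZ)
  →1  add(S(add(SSZ, SSZ)), SSSZ)
  →2  S(add(add(SSZ, SSZ), SSSZ))
  →3  S(add(S(add(SZ, SSZ)), SSSZ))
  →4  S(S(add(add(SZ, SSZ), SSSZ)))
  →5  S(S(add(S(add(Z, SSZ)), SSSZ)))
  →6  S(S(S(add(add(Z, SSZ), SSSZ))))
  →7  S(S(S(add(SSZ, SSSZ))))
  →8  S(S(S(S(add(SZ, SSSZ)))))
  →9  S(S(S(S(S(add(Z, SSSZ))))))
  →10  S^8(Z)

Term B:
  start: add(mul(Z, SSZ), SSZ)
  →1  add(Z, SSZ)
  →2  SSZ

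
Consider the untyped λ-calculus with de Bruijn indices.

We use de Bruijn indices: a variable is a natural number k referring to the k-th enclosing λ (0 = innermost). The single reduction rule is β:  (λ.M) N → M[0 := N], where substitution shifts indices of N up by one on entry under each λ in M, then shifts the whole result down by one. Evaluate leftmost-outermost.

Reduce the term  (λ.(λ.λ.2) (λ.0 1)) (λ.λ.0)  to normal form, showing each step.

  start: (λ.(λ.λ.2) (λ.0 1)) (λ.λ.0)
  →1  (λ.λ.λ.λ.0) (λ.0 (λ.λ.0))
  →2  λ.λ.λ.0

Answer: normal form = λ.λ.λ.0  (in 2 steps)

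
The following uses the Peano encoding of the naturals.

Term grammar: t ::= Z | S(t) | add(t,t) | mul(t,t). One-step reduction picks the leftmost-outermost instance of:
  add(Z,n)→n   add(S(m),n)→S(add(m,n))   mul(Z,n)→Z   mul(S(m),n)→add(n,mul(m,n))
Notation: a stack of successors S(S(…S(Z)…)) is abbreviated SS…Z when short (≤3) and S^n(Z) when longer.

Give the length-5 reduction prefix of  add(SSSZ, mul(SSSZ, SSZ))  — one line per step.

Answer: after 5 steps: S(S(S(add(SSZ, mul(SSZ, SSZ)))))

Working:
  start: add(SSSZ, mul(SSSZ, SSZ))
  [1] S(add(SSZ, mul(SSSZ, SSZ)))
  [2] S(S(add(SZ, mul(SSSZ, SSZ))))
  [3] S(S(S(add(Z, mul(SSSZ, SSZ)))))
  [4] S(S(S(mul(SSSZ, SSZ))))
  [5] S(S(S(add(SSZ, mul(SSZ, SSZ)))))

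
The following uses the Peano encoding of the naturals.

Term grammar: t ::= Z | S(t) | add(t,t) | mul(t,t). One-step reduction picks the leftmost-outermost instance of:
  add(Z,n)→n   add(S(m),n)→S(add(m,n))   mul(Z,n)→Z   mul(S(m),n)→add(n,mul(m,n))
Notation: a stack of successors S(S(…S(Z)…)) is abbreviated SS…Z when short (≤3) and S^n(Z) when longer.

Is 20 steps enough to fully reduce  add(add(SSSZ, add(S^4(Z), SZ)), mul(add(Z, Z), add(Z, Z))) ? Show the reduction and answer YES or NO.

  start: add(add(SSSZ, add(S^4(Z), SZ)), mul(add(Z, Z), add(Z, Z)))
  →1  add(S(add(SSZ, add(S^4(Z), SZ))), mul(add(Z, Z), add(Z, Z)))
  →2  S(add(add(SSZ, add(S^4(Z), SZ)), mul(add(Z, Z), add(Z, Z))))
  →3  S(add(S(add(SZ, add(S^4(Z), SZ))), mul(add(Z, Z), add(Z, Z))))
  →4  S(S(add(add(SZ, add(S^4(Z), SZ)), mul(add(Z, Z), add(Z, Z)))))
  →5  S(S(add(S(add(Z, add(S^4(Z), SZ))), mul(add(Z, Z), add(Z, Z)))))
  →6  S(S(S(add(add(Z, add(S^4(Z), SZ)), mul(add(Z, Z), add(Z, Z))))))
  →7  S(S(S(add(add(S^4(Z), SZ), mul(add(Z, Z), add(Z, Z))))))
  →8  S(S(S(add(S(add(SSSZ, SZ)), mul(add(Z, Z), add(Z, Z))))))
  →9  S(S(S(S(add(add(SSSZ, SZ), mul(add(Z, Z), add(Z, Z)))))))
  →10  S(S(S(S(add(S(add(SSZ, SZ)), mul(add(Z, Z), add(Z, Z)))))))
  →11  S(S(S(S(S(add(add(SSZ, SZ), mul(add(Z, Z), add(Z, Z))))))))
  →12  S(S(S(S(S(add(S(add(SZ, SZ)), mul(add(Z, Z), add(Z, Z))))))))
  →13  S(S(S(S(S(S(add(add(SZ, SZ), mul(add(Z, Z), add(Z, Z)))))))))
  →14  S(S(S(S(S(S(add(S(add(Z, SZ)), mul(add(Z, Z), add(Z, Z)))))))))
  →15  S(S(S(S(S(S(S(add(add(Z, SZ), mul(add(Z, Z), add(Z, Z))))))))))
  →16  S(S(S(S(S(S(S(add(SZ, mul(add(Z, Z), add(Z, Z))))))))))
  →17  S(S(S(S(S(S(S(S(add(Z, mul(add(Z, Z), add(Z, Z)))))))))))
  →18  S(S(S(S(S(S(S(S(mul(add(Z, Z), add(Z, Z))))))))))
  →19  S(S(S(S(S(S(S(S(mul(Z, add(Z, Z))))))))))
  →20  S^8(Z)

Answer: YES — reaches normal form S^8(Z) in 20 ≤ 20 steps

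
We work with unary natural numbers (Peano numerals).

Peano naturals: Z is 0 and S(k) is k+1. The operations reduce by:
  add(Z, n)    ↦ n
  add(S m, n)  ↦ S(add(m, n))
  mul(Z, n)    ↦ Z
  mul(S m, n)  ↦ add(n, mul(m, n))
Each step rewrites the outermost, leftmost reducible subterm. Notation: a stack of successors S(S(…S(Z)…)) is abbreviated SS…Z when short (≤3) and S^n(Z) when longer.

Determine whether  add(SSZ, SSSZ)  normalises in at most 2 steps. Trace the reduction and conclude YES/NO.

  start: add(SSZ, SSSZ)
  →1  S(add(SZ, SSSZ))
  →2  S(S(add(Z, SSSZ)))

Answer: NO — after 2 steps the term is S(S(add(Z, SSSZ))), not yet normal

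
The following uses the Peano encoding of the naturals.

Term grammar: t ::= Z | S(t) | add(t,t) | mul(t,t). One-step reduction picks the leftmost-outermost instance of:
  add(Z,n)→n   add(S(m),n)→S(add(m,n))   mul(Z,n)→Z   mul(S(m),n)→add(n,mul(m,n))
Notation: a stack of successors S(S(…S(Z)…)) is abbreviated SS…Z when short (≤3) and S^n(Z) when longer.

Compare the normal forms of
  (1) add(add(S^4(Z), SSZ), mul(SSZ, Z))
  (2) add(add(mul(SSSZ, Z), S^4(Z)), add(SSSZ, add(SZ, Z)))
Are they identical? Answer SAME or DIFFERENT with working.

Answer: DIFFERENT — A ⇓ S^6(Z), B ⇓ S^8(Z)

Derivation:
Term A:
  start: add(add(S^4(Z), SSZ), mul(SSZ, Z))
  step 1: add(S(add(SSSZ, SSZ)), mul(SSZ, Z))
  step 2: S(add(add(SSSZ, SSZ), mul(SSZ, Z)))
  step 3: S(add(S(add(SSZ, SSZ)), mul(SSZ, Z)))
  step 4: S(S(add(add(SSZ, SSZ), mul(SSZ, Z))))
  step 5: S(S(add(S(add(SZ, SSZ)), mul(SSZ, Z))))
  step 6: S(S(S(add(add(SZ, SSZ), mul(SSZ, Z)))))
  step 7: S(S(S(add(S(add(Z, SSZ)), mul(SSZ, Z)))))
  step 8: S(S(S(S(add(add(Z, SSZ), mul(SSZ, Z))))))
  step 9: S(S(S(S(add(SSZ, mul(SSZ, Z))))))
  step 10: S(S(S(S(S(add(SZ, mul(SSZ, Z)))))))
  step 11: S(S(S(S(S(S(add(Z, mul(SSZ, Z))))))))
  step 12: S(S(S(S(S(S(mul(SSZ, Z)))))))
  step 13: S(S(S(S(S(S(add(Z, mul(SZ, Z))))))))
  step 14: S(S(S(S(S(S(mul(SZ, Z)))))))
  step 15: S(S(S(S(S(S(add(Z, mul(Z, Z))))))))
  step 16: S(S(S(S(S(S(mul(Z, Z)))))))
  step 17: S^6(Z)

Term B:
  start: add(add(mul(SSSZ, Z), S^4(Z)), add(SSSZ, add(SZ, Z)))
  step 1: add(add(add(Z, mul(SSZ, Z)), S^4(Z)), add(SSSZ, add(SZ, Z)))
  step 2: add(add(mul(SSZ, Z), S^4(Z)), add(SSSZ, add(SZ, Z)))
  step 3: add(add(add(Z, mul(SZ, Z)), S^4(Z)), add(SSSZ, add(SZ, Z)))
  step 4: add(add(mul(SZ, Z), S^4(Z)), add(SSSZ, add(SZ, Z)))
  step 5: add(add(add(Z, mul(Z, Z)), S^4(Z)), add(SSSZ, add(SZ, Z)))
  step 6: add(add(mul(Z, Z), S^4(Z)), add(SSSZ, add(SZ, Z)))
  step 7: add(add(Z, S^4(Z)), add(SSSZ, add(SZ, Z)))
  step 8: add(S^4(Z), add(SSSZ, add(SZ, Z)))
  step 9: S(add(SSSZ, add(SSSZ, add(SZ, Z))))
  step 10: S(S(add(SSZ, add(SSSZ, add(SZ, Z)))))
  step 11: S(S(S(add(SZ, add(SSSZ, add(SZ, Z))))))
  step 12: S(S(S(S(add(Z, add(SSSZ, add(SZ, Z)))))))
  step 13: S(S(S(S(add(SSSZ, add(SZ, Z))))))
  step 14: S(S(S(S(S(add(SSZ, add(SZ, Z)))))))
  step 15: S(S(S(S(S(S(add(SZ, add(SZ, Z))))))))
  step 16: S(S(S(S(S(S(S(add(Z, add(SZ, Z)))))))))
  step 17: S(S(S(S(S(S(S(add(SZ, Z))))))))
  step 18: S(S(S(S(S(S(S(S(add(Z, Z)))))))))
  step 19: S^8(Z)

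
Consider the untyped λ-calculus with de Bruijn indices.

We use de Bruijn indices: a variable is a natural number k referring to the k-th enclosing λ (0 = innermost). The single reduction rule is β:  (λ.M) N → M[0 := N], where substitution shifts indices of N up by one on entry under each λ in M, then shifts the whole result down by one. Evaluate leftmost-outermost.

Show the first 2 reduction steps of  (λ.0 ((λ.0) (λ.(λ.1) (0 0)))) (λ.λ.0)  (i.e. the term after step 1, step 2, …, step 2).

Answer: after 2 steps: λ.0

Reduction:
  start: (λ.0 ((λ.0) (λ.(λ.1) (0 0)))) (λ.λ.0)
  step 1: (λ.λ.0) ((λ.0) (λ.(λ.1) (0 0)))
  step 2: λ.0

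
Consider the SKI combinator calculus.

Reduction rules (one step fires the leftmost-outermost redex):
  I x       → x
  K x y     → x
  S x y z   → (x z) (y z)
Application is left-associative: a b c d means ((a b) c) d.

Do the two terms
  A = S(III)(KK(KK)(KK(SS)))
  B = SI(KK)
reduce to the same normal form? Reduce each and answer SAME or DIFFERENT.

Answer: SAME — A ⇓ SI(KK), B ⇓ SI(KK)

Working:
Term A:
  start: S(III)(KK(KK)(KK(SS)))
  →1  S(II)(KK(KK)(KK(SS)))
  →2  SI(KK(KK)(KK(SS)))
  →3  SI(K(KK(SS)))
  →4  SI(KK)

Term B:
  start: SI(KK)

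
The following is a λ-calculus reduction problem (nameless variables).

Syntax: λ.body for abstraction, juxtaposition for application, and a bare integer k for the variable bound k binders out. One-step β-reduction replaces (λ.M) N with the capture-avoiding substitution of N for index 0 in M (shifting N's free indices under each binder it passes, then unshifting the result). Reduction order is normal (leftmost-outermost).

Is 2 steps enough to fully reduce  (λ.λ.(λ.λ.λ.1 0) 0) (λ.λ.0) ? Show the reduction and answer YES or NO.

Answer: YES — reaches normal form λ.λ.λ.1 0 in 2 ≤ 2 steps

Reduction:
  start: (λ.λ.(λ.λ.λ.1 0) 0) (λ.λ.0)
  [1] λ.(λ.λ.λ.1 0) 0
  [2] λ.λ.λ.1 0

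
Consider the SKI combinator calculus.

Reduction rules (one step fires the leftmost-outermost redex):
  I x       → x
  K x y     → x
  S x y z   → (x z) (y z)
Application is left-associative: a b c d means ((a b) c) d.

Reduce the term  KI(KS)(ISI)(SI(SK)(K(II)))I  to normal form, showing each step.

  start: KI(KS)(ISI)(SI(SK)(K(II)))I
  [1] I(ISI)(SI(SK)(K(II)))I
  [2] ISI(SI(SK)(K(II)))I
  [3] SI(SI(SK)(K(II)))I
  [4] II(SI(SK)(K(II))I)
  [5] I(SI(SK)(K(II))I)
  [6] SI(SK)(K(II))I
  [7] I(K(II))(SK(K(II)))I
  [8] K(II)(SK(K(II)))I
  [9] III
  [10] II
  [11] I

Answer: normal form = I  (in 11 steps)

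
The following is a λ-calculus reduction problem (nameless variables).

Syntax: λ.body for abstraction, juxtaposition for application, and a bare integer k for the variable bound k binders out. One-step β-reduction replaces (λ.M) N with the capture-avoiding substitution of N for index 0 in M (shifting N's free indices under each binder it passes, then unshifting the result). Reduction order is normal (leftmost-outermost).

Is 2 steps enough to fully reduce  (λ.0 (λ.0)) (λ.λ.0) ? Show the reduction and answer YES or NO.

  start: (λ.0 (λ.0)) (λ.λ.0)
  step 1: (λ.λ.0) (λ.0)
  step 2: λ.0

Answer: YES — reaches normal form λ.0 in 2 ≤ 2 steps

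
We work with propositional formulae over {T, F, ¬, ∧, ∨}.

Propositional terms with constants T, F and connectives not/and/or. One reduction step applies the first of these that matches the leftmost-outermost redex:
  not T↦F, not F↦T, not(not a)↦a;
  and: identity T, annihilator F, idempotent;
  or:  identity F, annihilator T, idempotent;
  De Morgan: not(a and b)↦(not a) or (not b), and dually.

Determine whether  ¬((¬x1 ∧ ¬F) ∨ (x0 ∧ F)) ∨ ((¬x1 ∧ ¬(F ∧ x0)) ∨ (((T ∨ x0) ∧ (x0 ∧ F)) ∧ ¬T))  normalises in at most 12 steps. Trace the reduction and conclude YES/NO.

Answer: NO — after 12 steps the term is x1 ∨ ((¬x1 ∧ T) ∨ (((T ∨ x0) ∧ (x0 ∧ F)) ∧ ¬T)), not yet normal

Reduction:
  start: ¬((¬x1 ∧ ¬F) ∨ (x0 ∧ F)) ∨ ((¬x1 ∧ ¬(F ∧ x0)) ∨ (((T ∨ x0) ∧ (x0 ∧ F)) ∧ ¬T))
  step 1: (¬(¬x1 ∧ ¬F) ∧ ¬(x0 ∧ F)) ∨ ((¬x1 ∧ ¬(F ∧ x0)) ∨ (((T ∨ x0) ∧ (x0 ∧ F)) ∧ ¬T))
  step 2: ((¬¬x1 ∨ ¬¬F) ∧ ¬(x0 ∧ F)) ∨ ((¬x1 ∧ ¬(F ∧ x0)) ∨ (((T ∨ x0) ∧ (x0 ∧ F)) ∧ ¬T))
  step 3: ((x1 ∨ ¬¬F) ∧ ¬(x0 ∧ F)) ∨ ((¬x1 ∧ ¬(F ∧ x0)) ∨ (((T ∨ x0) ∧ (x0 ∧ F)) ∧ ¬T))
  step 4: ((x1 ∨ F) ∧ ¬(x0 ∧ F)) ∨ ((¬x1 ∧ ¬(F ∧ x0)) ∨ (((T ∨ x0) ∧ (x0 ∧ F)) ∧ ¬T))
  step 5: (x1 ∧ ¬(x0 ∧ F)) ∨ ((¬x1 ∧ ¬(F ∧ x0)) ∨ (((T ∨ x0) ∧ (x0 ∧ F)) ∧ ¬T))
  step 6: (x1 ∧ (¬x0 ∨ ¬F)) ∨ ((¬x1 ∧ ¬(F ∧ x0)) ∨ (((T ∨ x0) ∧ (x0 ∧ F)) ∧ ¬T))
  step 7: (x1 ∧ (¬x0 ∨ T)) ∨ ((¬x1 ∧ ¬(F ∧ x0)) ∨ (((T ∨ x0) ∧ (x0 ∧ F)) ∧ ¬T))
  step 8: (x1 ∧ T) ∨ ((¬x1 ∧ ¬(F ∧ x0)) ∨ (((T ∨ x0) ∧ (x0 ∧ F)) ∧ ¬T))
  step 9: x1 ∨ ((¬x1 ∧ ¬(F ∧ x0)) ∨ (((T ∨ x0) ∧ (x0 ∧ F)) ∧ ¬T))
  step 10: x1 ∨ ((¬x1 ∧ (¬F ∨ ¬x0)) ∨ (((T ∨ x0) ∧ (x0 ∧ F)) ∧ ¬T))
  step 11: x1 ∨ ((¬x1 ∧ (T ∨ ¬x0)) ∨ (((T ∨ x0) ∧ (x0 ∧ F)) ∧ ¬T))
  step 12: x1 ∨ ((¬x1 ∧ T) ∨ (((T ∨ x0) ∧ (x0 ∧ F)) ∧ ¬T))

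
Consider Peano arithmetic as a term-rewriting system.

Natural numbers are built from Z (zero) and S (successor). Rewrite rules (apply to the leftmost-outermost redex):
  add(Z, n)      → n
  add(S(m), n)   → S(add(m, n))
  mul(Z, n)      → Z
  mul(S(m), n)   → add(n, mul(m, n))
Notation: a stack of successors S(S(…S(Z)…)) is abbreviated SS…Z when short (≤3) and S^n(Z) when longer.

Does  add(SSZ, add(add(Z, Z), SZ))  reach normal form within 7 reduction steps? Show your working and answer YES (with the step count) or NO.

  start: add(SSZ, add(add(Z, Z), SZ))
  [1] S(add(SZ, add(add(Z, Z), SZ)))
  [2] S(S(add(Z, add(add(Z, Z), SZ))))
  [3] S(S(add(add(Z, Z), SZ)))
  [4] S(S(add(Z, SZ)))
  [5] SSSZ

Answer: YES — reaches normal form SSSZ in 5 ≤ 7 steps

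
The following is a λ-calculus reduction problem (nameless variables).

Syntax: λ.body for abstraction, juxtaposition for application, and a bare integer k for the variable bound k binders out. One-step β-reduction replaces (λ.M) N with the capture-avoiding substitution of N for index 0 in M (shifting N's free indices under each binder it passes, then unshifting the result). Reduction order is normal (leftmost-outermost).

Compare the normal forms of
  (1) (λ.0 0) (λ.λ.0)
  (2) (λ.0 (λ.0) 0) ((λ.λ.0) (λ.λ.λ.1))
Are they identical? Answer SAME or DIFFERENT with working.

Answer: SAME — A ⇓ λ.0, B ⇓ λ.0

Reduction:
Term A:
  start: (λ.0 0) (λ.λ.0)
  [1] (λ.λ.0) (λ.λ.0)
  [2] λ.0

Term B:
  start: (λ.0 (λ.0) 0) ((λ.λ.0) (λ.λ.λ.1))
  [1] (λ.λ.0) (λ.λ.λ.1) (λ.0) ((λ.λ.0) (λ.λ.λ.1))
  [2] (λ.0) (λ.0) ((λ.λ.0) (λ.λ.λ.1))
  [3] (λ.0) ((λ.λ.0) (λ.λ.λ.1))
  [4] (λ.λ.0) (λ.λ.λ.1)
  [5] λ.0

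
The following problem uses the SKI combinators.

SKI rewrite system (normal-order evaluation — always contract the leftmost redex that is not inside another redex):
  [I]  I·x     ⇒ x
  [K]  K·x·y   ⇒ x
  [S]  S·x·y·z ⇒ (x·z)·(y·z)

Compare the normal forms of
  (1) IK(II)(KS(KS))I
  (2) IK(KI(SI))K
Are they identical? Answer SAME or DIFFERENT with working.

Answer: SAME — A ⇓ I, B ⇓ I

Reduction:
Term A:
  start: IK(II)(KS(KS))I
  step 1: K(II)(KS(KS))I
  step 2: III
  step 3: II
  step 4: I

Term B:
  start: IK(KI(SI))K
  step 1: K(KI(SI))K
  step 2: KI(SI)
  step 3: I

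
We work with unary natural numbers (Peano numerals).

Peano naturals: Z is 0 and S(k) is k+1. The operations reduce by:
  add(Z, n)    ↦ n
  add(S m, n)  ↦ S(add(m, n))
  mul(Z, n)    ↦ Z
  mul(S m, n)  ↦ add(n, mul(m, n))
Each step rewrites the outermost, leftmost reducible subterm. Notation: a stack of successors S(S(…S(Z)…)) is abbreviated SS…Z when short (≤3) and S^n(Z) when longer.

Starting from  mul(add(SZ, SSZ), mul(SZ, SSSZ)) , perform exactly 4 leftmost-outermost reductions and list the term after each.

Answer: after 4 steps: add(S(add(SSZ, mul(Z, SSSZ))), mul(add(Z, SSZ), mul(SZ, SSSZ)))

Derivation:
  start: mul(add(SZ, SSZ), mul(SZ, SSSZ))
  [1] mul(S(add(Z, SSZ)), mul(SZ, SSSZ))
  [2] add(mul(SZ, SSSZ), mul(add(Z, SSZ), mul(SZ, SSSZ)))
  [3] add(add(SSSZ, mul(Z, SSSZ)), mul(add(Z, SSZ), mul(SZ, SSSZ)))
  [4] add(S(add(SSZ, mul(Z, SSSZ))), mul(add(Z, SSZ), mul(SZ, SSSZ)))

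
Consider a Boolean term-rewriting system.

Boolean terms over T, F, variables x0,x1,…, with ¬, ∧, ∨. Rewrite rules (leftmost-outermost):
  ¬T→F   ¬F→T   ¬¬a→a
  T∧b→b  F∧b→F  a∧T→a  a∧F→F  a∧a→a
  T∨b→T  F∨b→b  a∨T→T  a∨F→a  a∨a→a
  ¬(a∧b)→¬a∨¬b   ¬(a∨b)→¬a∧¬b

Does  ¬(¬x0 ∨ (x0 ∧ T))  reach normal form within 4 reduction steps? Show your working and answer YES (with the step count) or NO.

Answer: NO — after 4 steps the term is x0 ∧ (¬x0 ∨ F), not yet normal

Derivation:
  start: ¬(¬x0 ∨ (x0 ∧ T))
  [1] ¬¬x0 ∧ ¬(x0 ∧ T)
  [2] x0 ∧ ¬(x0 ∧ T)
  [3] x0 ∧ (¬x0 ∨ ¬T)
  [4] x0 ∧ (¬x0 ∨ F)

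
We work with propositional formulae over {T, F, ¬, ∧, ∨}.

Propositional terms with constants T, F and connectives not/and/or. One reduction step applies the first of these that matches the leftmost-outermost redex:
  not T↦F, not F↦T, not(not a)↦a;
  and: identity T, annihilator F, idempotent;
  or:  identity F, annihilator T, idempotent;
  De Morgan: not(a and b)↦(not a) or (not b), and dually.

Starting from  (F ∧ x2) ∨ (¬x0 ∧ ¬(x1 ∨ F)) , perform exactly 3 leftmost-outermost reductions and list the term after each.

  start: (F ∧ x2) ∨ (¬x0 ∧ ¬(x1 ∨ F))
  [1] F ∨ (¬x0 ∧ ¬(x1 ∨ F))
  [2] ¬x0 ∧ ¬(x1 ∨ F)
  [3] ¬x0 ∧ (¬x1 ∧ ¬F)

Answer: after 3 steps: ¬x0 ∧ (¬x1 ∧ ¬F)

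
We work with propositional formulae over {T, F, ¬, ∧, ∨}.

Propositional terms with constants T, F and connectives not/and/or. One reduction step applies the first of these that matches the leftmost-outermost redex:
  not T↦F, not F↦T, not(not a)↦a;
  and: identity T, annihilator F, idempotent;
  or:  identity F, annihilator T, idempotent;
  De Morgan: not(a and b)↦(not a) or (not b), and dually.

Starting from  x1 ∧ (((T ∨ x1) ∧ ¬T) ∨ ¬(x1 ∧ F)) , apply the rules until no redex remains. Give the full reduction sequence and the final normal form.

  start: x1 ∧ (((T ∨ x1) ∧ ¬T) ∨ ¬(x1 ∧ F))
  step 1: x1 ∧ ((T ∧ ¬T) ∨ ¬(x1 ∧ F))
  step 2: x1 ∧ (¬T ∨ ¬(x1 ∧ F))
  step 3: x1 ∧ (F ∨ ¬(x1 ∧ F))
  step 4: x1 ∧ ¬(x1 ∧ F)
  step 5: x1 ∧ (¬x1 ∨ ¬F)
  step 6: x1 ∧ (¬x1 ∨ T)
  step 7: x1 ∧ T
  step 8: x1

Answer: normal form = x1  (in 8 steps)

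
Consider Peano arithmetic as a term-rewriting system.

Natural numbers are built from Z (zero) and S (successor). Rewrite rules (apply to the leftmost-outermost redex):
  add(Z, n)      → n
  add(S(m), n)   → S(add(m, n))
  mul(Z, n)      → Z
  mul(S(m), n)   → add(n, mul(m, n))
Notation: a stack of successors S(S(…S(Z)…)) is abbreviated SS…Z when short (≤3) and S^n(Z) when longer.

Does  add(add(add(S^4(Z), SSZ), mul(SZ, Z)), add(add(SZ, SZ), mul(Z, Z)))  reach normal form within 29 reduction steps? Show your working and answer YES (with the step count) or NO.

  start: add(add(add(S^4(Z), SSZ), mul(SZ, Z)), add(add(SZ, SZ), mul(Z, Z)))
  →1  add(add(S(add(SSSZ, SSZ)), mul(SZ, Z)), add(add(SZ, SZ), mul(Z, Z)))
  →2  add(S(add(add(SSSZ, SSZ), mul(SZ, Z))), add(add(SZ, SZ), mul(Z, Z)))
  →3  S(add(add(add(SSSZ, SSZ), mul(SZ, Z)), add(add(SZ, SZ), mul(Z, Z))))
  →4  S(add(add(S(add(SSZ, SSZ)), mul(SZ, Z)), add(add(SZ, SZ), mul(Z, Z))))
  →5  S(add(S(add(add(SSZ, SSZ), mul(SZ, Z))), add(add(SZ, SZ), mul(Z, Z))))
  →6  S(S(add(add(add(SSZ, SSZ), mul(SZ, Z)), add(add(SZ, SZ), mul(Z, Z)))))
  →7  S(S(add(add(S(add(SZ, SSZ)), mul(SZ, Z)), add(add(SZ, SZ), mul(Z, Z)))))
  →8  S(S(add(S(add(add(SZ, SSZ), mul(SZ, Z))), add(add(SZ, SZ), mul(Z, Z)))))
  →9  S(S(S(add(add(add(SZ, SSZ), mul(SZ, Z)), add(add(SZ, SZ), mul(Z, Z))))))
  →10  S(S(S(add(add(S(add(Z, SSZ)), mul(SZ, Z)), add(add(SZ, SZ), mul(Z, Z))))))
  →11  S(S(S(add(S(add(add(Z, SSZ), mul(SZ, Z))), add(add(SZ, SZ), mul(Z, Z))))))
  →12  S(S(S(S(add(add(add(Z, SSZ), mul(SZ, Z)), add(add(SZ, SZ), mul(Z, Z)))))))
  →13  S(S(S(S(add(add(SSZ, mul(SZ, Z)), add(add(SZ, SZ), mul(Z, Z)))))))
  →14  S(S(S(S(add(S(add(SZ, mul(SZ, Z))), add(add(SZ, SZ), mul(Z, Z)))))))
  →15  S(S(S(S(S(add(add(SZ, mul(SZ, Z)), add(add(SZ, SZ), mul(Z, Z))))))))
  →16  S(S(S(S(S(add(S(add(Z, mul(SZ, Z))), add(add(SZ, SZ), mul(Z, Z))))))))
  →17  S(S(S(S(S(S(add(add(Z, mul(SZ, Z)), add(add(SZ, SZ), mul(Z, Z)))))))))
  →18  S(S(S(S(S(S(add(mul(SZ, Z), add(add(SZ, SZ), mul(Z, Z)))))))))
  →19  S(S(S(S(S(S(add(add(Z, mul(Z, Z)), add(add(SZ, SZ), mul(Z, Z)))))))))
  →20  S(S(S(S(S(S(add(mul(Z, Z), add(add(SZ, SZ), mul(Z, Z)))))))))
  →21  S(S(S(S(S(S(add(Z, add(add(SZ, SZ), mul(Z, Z)))))))))
  →22  S(S(S(S(S(S(add(add(SZ, SZ), mul(Z, Z))))))))
  →23  S(S(S(S(S(S(add(S(add(Z, SZ)), mul(Z, Z))))))))
  →24  S(S(S(S(S(S(S(add(add(Z, SZ), mul(Z, Z)))))))))
  →25  S(S(S(S(S(S(S(add(SZ, mul(Z, Z)))))))))
  →26  S(S(S(S(S(S(S(S(add(Z, mul(Z, Z))))))))))
  →27  S(S(S(S(S(S(S(S(mul(Z, Z)))))))))
  →28  S^8(Z)

Answer: YES — reaches normal form S^8(Z) in 28 ≤ 29 steps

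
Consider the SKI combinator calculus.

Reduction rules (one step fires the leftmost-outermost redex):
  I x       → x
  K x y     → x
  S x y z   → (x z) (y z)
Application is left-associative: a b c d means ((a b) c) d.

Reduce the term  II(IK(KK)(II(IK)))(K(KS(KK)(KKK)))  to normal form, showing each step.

  start: II(IK(KK)(II(IK)))(K(KS(KK)(KKK)))
  step 1: I(IK(KK)(II(IK)))(K(KS(KK)(KKK)))
  step 2: IK(KK)(II(IK))(K(KS(KK)(KKK)))
  step 3: K(KK)(II(IK))(K(KS(KK)(KKK)))
  step 4: KK(K(KS(KK)(KKK)))
  step 5: K

Answer: normal form = K  (in 5 steps)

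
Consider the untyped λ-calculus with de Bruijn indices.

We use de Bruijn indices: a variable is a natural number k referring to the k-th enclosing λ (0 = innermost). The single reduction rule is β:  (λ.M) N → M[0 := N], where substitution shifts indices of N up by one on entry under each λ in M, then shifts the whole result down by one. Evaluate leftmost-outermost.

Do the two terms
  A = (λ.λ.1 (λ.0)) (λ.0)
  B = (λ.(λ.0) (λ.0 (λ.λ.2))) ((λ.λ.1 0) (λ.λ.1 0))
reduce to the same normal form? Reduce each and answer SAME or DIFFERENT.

Answer: DIFFERENT — A ⇓ λ.λ.0, B ⇓ λ.0 (λ.λ.2)

Reduction:
Term A:
  start: (λ.λ.1 (λ.0)) (λ.0)
  →1  λ.(λ.0) (λ.0)
  →2  λ.λ.0

Term B:
  start: (λ.(λ.0) (λ.0 (λ.λ.2))) ((λ.λ.1 0) (λ.λ.1 0))
  →1  (λ.0) (λ.0 (λ.λ.2))
  →2  λ.0 (λ.λ.2)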